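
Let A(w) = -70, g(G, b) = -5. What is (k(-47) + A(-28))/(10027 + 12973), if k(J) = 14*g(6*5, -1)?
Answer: -7/1150 ≈ -0.0060870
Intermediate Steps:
k(J) = -70 (k(J) = 14*(-5) = -70)
(k(-47) + A(-28))/(10027 + 12973) = (-70 - 70)/(10027 + 12973) = -140/23000 = -140*1/23000 = -7/1150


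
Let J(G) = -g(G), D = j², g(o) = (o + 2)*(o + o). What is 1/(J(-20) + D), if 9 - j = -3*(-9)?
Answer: -1/396 ≈ -0.0025253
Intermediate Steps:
j = -18 (j = 9 - (-3)*(-9) = 9 - 1*27 = 9 - 27 = -18)
g(o) = 2*o*(2 + o) (g(o) = (2 + o)*(2*o) = 2*o*(2 + o))
D = 324 (D = (-18)² = 324)
J(G) = -2*G*(2 + G)
1/(J(-20) + D) = 1/(-2*(-20)*(2 - 20) + 324) = 1/(-2*(-20)*(-18) + 324) = 1/(-720 + 324) = 1/(-396) = -1/396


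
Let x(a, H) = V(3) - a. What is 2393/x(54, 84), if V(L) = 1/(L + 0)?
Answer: -7179/161 ≈ -44.590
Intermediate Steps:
V(L) = 1/L
x(a, H) = 1/3 - a
2393/x(54, 84) = 2393/(1/3 - 1*54) = 2393/(1/3 - 54) = 2393/(-161/3) = 2393*(-3/161) = -7179/161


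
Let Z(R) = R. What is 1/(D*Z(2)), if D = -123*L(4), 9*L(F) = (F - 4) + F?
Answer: -3/328 ≈ -0.0091463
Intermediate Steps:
L(F) = -4/9 + 2*F/9 (L(F) = ((F - 4) + F)/9 = ((-4 + F) + F)/9 = (-4 + 2*F)/9 = -4/9 + 2*F/9)
D = -164/3 (D = -123*(-4/9 + (2/9)*4) = -123*(-4/9 + 8/9) = -123*4/9 = -164/3 ≈ -54.667)
1/(D*Z(2)) = 1/(-164/3*2) = 1/(-328/3) = -3/328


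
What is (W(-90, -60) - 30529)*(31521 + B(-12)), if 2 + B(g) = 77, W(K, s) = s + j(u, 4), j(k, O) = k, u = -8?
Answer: -966742812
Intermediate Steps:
W(K, s) = -8 + s (W(K, s) = s - 8 = -8 + s)
B(g) = 75 (B(g) = -2 + 77 = 75)
(W(-90, -60) - 30529)*(31521 + B(-12)) = ((-8 - 60) - 30529)*(31521 + 75) = (-68 - 30529)*31596 = -30597*31596 = -966742812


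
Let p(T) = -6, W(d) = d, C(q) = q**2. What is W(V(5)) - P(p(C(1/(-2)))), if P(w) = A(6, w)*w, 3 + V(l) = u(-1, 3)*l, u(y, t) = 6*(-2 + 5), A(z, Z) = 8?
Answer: 135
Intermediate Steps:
u(y, t) = 18 (u(y, t) = 6*3 = 18)
V(l) = -3 + 18*l
P(w) = 8*w
W(V(5)) - P(p(C(1/(-2)))) = (-3 + 18*5) - 8*(-6) = (-3 + 90) - 1*(-48) = 87 + 48 = 135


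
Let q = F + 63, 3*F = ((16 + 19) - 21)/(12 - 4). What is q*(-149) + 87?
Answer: -112643/12 ≈ -9386.9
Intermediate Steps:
F = 7/12 (F = (((16 + 19) - 21)/(12 - 4))/3 = ((35 - 21)/8)/3 = (14*(⅛))/3 = (⅓)*(7/4) = 7/12 ≈ 0.58333)
q = 763/12 (q = 7/12 + 63 = 763/12 ≈ 63.583)
q*(-149) + 87 = (763/12)*(-149) + 87 = -113687/12 + 87 = -112643/12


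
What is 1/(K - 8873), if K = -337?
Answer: -1/9210 ≈ -0.00010858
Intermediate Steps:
1/(K - 8873) = 1/(-337 - 8873) = 1/(-9210) = -1/9210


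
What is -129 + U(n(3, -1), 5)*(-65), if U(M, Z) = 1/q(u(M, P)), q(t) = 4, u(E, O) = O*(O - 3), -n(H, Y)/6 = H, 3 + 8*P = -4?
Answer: -581/4 ≈ -145.25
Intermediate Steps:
P = -7/8 (P = -3/8 + (1/8)*(-4) = -3/8 - 1/2 = -7/8 ≈ -0.87500)
n(H, Y) = -6*H
u(E, O) = O*(-3 + O)
U(M, Z) = 1/4
-129 + U(n(3, -1), 5)*(-65) = -129 + (1/4)*(-65) = -129 - 65/4 = -581/4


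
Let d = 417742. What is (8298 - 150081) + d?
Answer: 275959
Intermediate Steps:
(8298 - 150081) + d = (8298 - 150081) + 417742 = -141783 + 417742 = 275959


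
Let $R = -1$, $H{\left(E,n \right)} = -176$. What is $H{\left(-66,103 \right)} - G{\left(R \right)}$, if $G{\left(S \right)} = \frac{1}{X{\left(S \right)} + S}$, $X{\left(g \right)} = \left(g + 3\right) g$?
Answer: $- \frac{527}{3} \approx -175.67$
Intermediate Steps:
$X{\left(g \right)} = g \left(3 + g\right)$ ($X{\left(g \right)} = \left(3 + g\right) g = g \left(3 + g\right)$)
$G{\left(S \right)} = \frac{1}{S + S \left(3 + S\right)}$ ($G{\left(S \right)} = \frac{1}{S \left(3 + S\right) + S} = \frac{1}{S + S \left(3 + S\right)}$)
$H{\left(-66,103 \right)} - G{\left(R \right)} = -176 - \frac{1}{\left(-1\right) \left(4 - 1\right)} = -176 - - \frac{1}{3} = -176 + \frac{1}{3} = - \frac{527}{3}$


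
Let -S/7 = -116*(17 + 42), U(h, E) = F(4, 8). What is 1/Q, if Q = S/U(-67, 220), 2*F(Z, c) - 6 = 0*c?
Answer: 3/47908 ≈ 6.2620e-5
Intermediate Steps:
F(Z, c) = 3 (F(Z, c) = 3 + (0*c)/2 = 3 + (½)*0 = 3 + 0 = 3)
U(h, E) = 3
S = 47908 (S = -(-812)*(17 + 42) = -(-812)*59 = -7*(-6844) = 47908)
Q = 47908/3 ≈ 15969.
1/Q = 1/(47908/3) = 3/47908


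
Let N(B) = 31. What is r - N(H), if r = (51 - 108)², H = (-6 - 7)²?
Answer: 3218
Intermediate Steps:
H = 169 (H = (-13)² = 169)
r = 3249 (r = (-57)² = 3249)
r - N(H) = 3249 - 1*31 = 3249 - 31 = 3218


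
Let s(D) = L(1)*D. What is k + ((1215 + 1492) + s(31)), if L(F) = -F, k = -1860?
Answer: 816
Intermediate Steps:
s(D) = -D (s(D) = (-1*1)*D = -D)
k + ((1215 + 1492) + s(31)) = -1860 + ((1215 + 1492) - 1*31) = -1860 + (2707 - 31) = -1860 + 2676 = 816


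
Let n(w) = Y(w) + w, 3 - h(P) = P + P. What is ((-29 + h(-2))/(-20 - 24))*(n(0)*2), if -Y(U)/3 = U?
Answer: 0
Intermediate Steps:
h(P) = 3 - 2*P (h(P) = 3 - (P + P) = 3 - 2*P)
Y(U) = -3*U
n(w) = -2*w (n(w) = -3*w + w = -2*w)
((-29 + h(-2))/(-20 - 24))*(n(0)*2) = ((-29 + (3 - 2*(-2)))/(-20 - 24))*(-2*0*2) = ((-29 + (3 + 4))/(-44))*(0*2) = ((-29 + 7)*(-1/44))*0 = -22*(-1/44)*0 = (½)*0 = 0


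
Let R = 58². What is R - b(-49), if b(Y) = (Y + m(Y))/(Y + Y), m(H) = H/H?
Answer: 164812/49 ≈ 3363.5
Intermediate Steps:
m(H) = 1
R = 3364
b(Y) = (1 + Y)/(2*Y) (b(Y) = (Y + 1)/(Y + Y) = (1 + Y)/((2*Y)) = (1 + Y)*(1/(2*Y)) = (1 + Y)/(2*Y))
R - b(-49) = 3364 - (1 - 49)/(2*(-49)) = 3364 - (-1)*(-48)/(2*49) = 3364 - 1*24/49 = 3364 - 24/49 = 164812/49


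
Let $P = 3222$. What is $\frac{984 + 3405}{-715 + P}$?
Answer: $\frac{4389}{2507} \approx 1.7507$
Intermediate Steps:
$\frac{984 + 3405}{-715 + P} = \frac{984 + 3405}{-715 + 3222} = \frac{4389}{2507}$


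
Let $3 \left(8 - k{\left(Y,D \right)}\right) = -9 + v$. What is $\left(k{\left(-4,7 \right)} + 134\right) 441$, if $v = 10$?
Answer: $62475$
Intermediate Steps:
$k{\left(Y,D \right)} = \frac{23}{3}$ ($k{\left(Y,D \right)} = 8 - \frac{-9 + 10}{3} = 8 - \frac{1}{3} = \frac{23}{3}$)
$\left(k{\left(-4,7 \right)} + 134\right) 441 = \left(\frac{23}{3} + 134\right) 441 = \frac{425}{3} \cdot 441 = 62475$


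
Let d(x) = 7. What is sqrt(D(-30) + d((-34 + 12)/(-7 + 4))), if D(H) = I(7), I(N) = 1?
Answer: 2*sqrt(2) ≈ 2.8284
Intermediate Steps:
D(H) = 1
sqrt(D(-30) + d((-34 + 12)/(-7 + 4))) = sqrt(1 + 7) = sqrt(8) = 2*sqrt(2)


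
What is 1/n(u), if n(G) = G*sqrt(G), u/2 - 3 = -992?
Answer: I*sqrt(1978)/3912484 ≈ 1.1367e-5*I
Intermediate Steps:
u = -1978 (u = 6 + 2*(-992) = 6 - 1984 = -1978)
n(G) = G**(3/2)
1/n(u) = 1/((-1978)**(3/2)) = 1/(-1978*I*sqrt(1978)) = I*sqrt(1978)/3912484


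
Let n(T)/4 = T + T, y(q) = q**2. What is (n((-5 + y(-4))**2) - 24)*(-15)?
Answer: -14160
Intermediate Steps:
n(T) = 8*T (n(T) = 4*(T + T) = 4*(2*T) = 8*T)
(n((-5 + y(-4))**2) - 24)*(-15) = (8*(-5 + (-4)**2)**2 - 24)*(-15) = (8*(-5 + 16)**2 - 24)*(-15) = (8*11**2 - 24)*(-15) = (8*121 - 24)*(-15) = (968 - 24)*(-15) = 944*(-15) = -14160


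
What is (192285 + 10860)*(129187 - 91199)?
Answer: 7717072260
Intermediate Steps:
(192285 + 10860)*(129187 - 91199) = 203145*37988 = 7717072260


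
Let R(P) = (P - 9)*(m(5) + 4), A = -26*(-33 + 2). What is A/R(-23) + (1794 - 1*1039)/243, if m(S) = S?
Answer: 1199/3888 ≈ 0.30838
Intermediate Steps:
A = 806 (A = -26*(-31) = 806)
R(P) = -81 + 9*P (R(P) = (P - 9)*(5 + 4) = (-9 + P)*9 = -81 + 9*P)
A/R(-23) + (1794 - 1*1039)/243 = 806/(-81 + 9*(-23)) + (1794 - 1*1039)/243 = 806/(-81 - 207) + (1794 - 1039)*(1/243) = 806/(-288) + 755*(1/243) = 806*(-1/288) + 755/243 = -403/144 + 755/243 = 1199/3888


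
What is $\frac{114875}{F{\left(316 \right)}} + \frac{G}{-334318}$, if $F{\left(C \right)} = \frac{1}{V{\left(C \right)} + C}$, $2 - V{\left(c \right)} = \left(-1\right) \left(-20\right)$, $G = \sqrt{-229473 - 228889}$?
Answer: $34232750 - \frac{i \sqrt{458362}}{334318} \approx 3.4233 \cdot 10^{7} - 0.0020251 i$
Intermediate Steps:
$G = i \sqrt{458362}$ ($G = \sqrt{-458362} = i \sqrt{458362} \approx 677.02 i$)
$V{\left(c \right)} = -18$ ($V{\left(c \right)} = 2 - \left(-1\right) \left(-20\right) = 2 - 20 = -18$)
$F{\left(C \right)} = \frac{1}{-18 + C}$
$\frac{114875}{F{\left(316 \right)}} + \frac{G}{-334318} = \frac{114875}{\frac{1}{-18 + 316}} + \frac{i \sqrt{458362}}{-334318} = \frac{114875}{\frac{1}{298}} + i \sqrt{458362} \left(- \frac{1}{334318}\right) = 114875 \frac{1}{\frac{1}{298}} - \frac{i \sqrt{458362}}{334318} = 114875 \cdot 298 - \frac{i \sqrt{458362}}{334318} = 34232750 - \frac{i \sqrt{458362}}{334318}$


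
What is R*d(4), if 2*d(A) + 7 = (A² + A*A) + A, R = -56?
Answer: -812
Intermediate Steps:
d(A) = -7/2 + A² + A/2 (d(A) = -7/2 + ((A² + A*A) + A)/2 = -7/2 + ((A² + A²) + A)/2 = -7/2 + (2*A² + A)/2 = -7/2 + (A + 2*A²)/2 = -7/2 + (A² + A/2) = -7/2 + A² + A/2)
R*d(4) = -56*(-7/2 + 4² + (½)*4) = -56*(-7/2 + 16 + 2) = -56*29/2 = -812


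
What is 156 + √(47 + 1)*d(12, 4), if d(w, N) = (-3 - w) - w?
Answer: 156 - 108*√3 ≈ -31.061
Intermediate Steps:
d(w, N) = -3 - 2*w
156 + √(47 + 1)*d(12, 4) = 156 + √(47 + 1)*(-3 - 2*12) = 156 + √48*(-3 - 24) = 156 + (4*√3)*(-27) = 156 - 108*√3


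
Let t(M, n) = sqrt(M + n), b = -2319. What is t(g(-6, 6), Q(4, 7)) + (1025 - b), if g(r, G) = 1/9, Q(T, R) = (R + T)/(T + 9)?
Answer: 3344 + 4*sqrt(91)/39 ≈ 3345.0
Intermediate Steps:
Q(T, R) = (R + T)/(9 + T)
g(r, G) = 1/9
t(g(-6, 6), Q(4, 7)) + (1025 - b) = sqrt(1/9 + (7 + 4)/(9 + 4)) + (1025 - 1*(-2319)) = sqrt(1/9 + 11/13) + (1025 + 2319) = sqrt(1/9 + (1/13)*11) + 3344 = sqrt(1/9 + 11/13) + 3344 = sqrt(112/117) + 3344 = 4*sqrt(91)/39 + 3344 = 3344 + 4*sqrt(91)/39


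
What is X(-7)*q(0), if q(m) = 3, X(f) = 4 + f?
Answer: -9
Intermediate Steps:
X(-7)*q(0) = (4 - 7)*3 = -3*3 = -9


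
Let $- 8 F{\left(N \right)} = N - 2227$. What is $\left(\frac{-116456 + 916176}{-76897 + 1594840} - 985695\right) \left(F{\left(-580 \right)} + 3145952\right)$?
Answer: $- \frac{12553564103480968765}{4047848} \approx -3.1013 \cdot 10^{12}$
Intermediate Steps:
$F{\left(N \right)} = \frac{2227}{8} - \frac{N}{8}$ ($F{\left(N \right)} = - \frac{N - 2227}{8} = - \frac{-2227 + N}{8} = \frac{2227}{8} - \frac{N}{8}$)
$\left(\frac{-116456 + 916176}{-76897 + 1594840} - 985695\right) \left(F{\left(-580 \right)} + 3145952\right) = \left(\frac{-116456 + 916176}{-76897 + 1594840} - 985695\right) \left(\left(\frac{2227}{8} - - \frac{145}{2}\right) + 3145952\right) = \left(\frac{799720}{1517943} - 985695\right) \left(\left(\frac{2227}{8} + \frac{145}{2}\right) + 3145952\right) = \left(799720 \cdot \frac{1}{1517943} - 985695\right) \left(\frac{2807}{8} + 3145952\right) = \left(\frac{799720}{1517943} - 985695\right) \frac{25170423}{8} = \left(- \frac{1496228025665}{1517943}\right) \frac{25170423}{8} = - \frac{12553564103480968765}{4047848}$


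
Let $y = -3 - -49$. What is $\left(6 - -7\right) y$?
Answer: $598$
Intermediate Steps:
$y = 46$ ($y = -3 + 49 = 46$)
$\left(6 - -7\right) y = \left(6 - -7\right) 46 = \left(6 + 7\right) 46 = 13 \cdot 46 = 598$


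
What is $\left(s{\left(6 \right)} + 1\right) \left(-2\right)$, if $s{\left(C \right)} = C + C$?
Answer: $-26$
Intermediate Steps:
$s{\left(C \right)} = 2 C$
$\left(s{\left(6 \right)} + 1\right) \left(-2\right) = \left(2 \cdot 6 + 1\right) \left(-2\right) = \left(12 + 1\right) \left(-2\right) = 13 \left(-2\right) = -26$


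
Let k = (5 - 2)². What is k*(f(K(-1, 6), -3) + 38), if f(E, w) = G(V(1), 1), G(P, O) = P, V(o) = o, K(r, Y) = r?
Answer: 351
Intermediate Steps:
k = 9 (k = 3² = 9)
f(E, w) = 1
k*(f(K(-1, 6), -3) + 38) = 9*(1 + 38) = 9*39 = 351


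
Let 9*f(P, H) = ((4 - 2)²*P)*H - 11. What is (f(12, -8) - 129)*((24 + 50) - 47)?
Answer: -4668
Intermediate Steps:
f(P, H) = -11/9 + 4*H*P/9 (f(P, H) = (((4 - 2)²*P)*H - 11)/9 = ((2²*P)*H - 11)/9 = ((4*P)*H - 11)/9 = (4*H*P - 11)/9 = (-11 + 4*H*P)/9 = -11/9 + 4*H*P/9)
(f(12, -8) - 129)*((24 + 50) - 47) = ((-11/9 + (4/9)*(-8)*12) - 129)*((24 + 50) - 47) = ((-11/9 - 128/3) - 129)*(74 - 47) = (-395/9 - 129)*27 = -1556/9*27 = -4668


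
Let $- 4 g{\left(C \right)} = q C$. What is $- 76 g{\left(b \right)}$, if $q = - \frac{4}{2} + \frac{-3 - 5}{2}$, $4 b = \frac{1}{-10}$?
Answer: $\frac{57}{20} \approx 2.85$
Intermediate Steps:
$b = - \frac{1}{40}$ ($b = \frac{1}{4 \left(-10\right)} = \frac{1}{4} \left(- \frac{1}{10}\right) = - \frac{1}{40} \approx -0.025$)
$q = -6$ ($q = \left(-4\right) \frac{1}{2} + \left(-3 - 5\right) \frac{1}{2} = -2 - 4 = -6$)
$g{\left(C \right)} = \frac{3 C}{2}$ ($g{\left(C \right)} = - \frac{\left(-6\right) C}{4} = \frac{3 C}{2}$)
$- 76 g{\left(b \right)} = - 76 \cdot \frac{3}{2} \left(- \frac{1}{40}\right) = \left(-76\right) \left(- \frac{3}{80}\right) = \frac{57}{20}$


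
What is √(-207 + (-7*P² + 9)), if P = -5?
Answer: I*√373 ≈ 19.313*I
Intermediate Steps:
√(-207 + (-7*P² + 9)) = √(-207 + (-7*(-5)² + 9)) = √(-207 + (-7*25 + 9)) = √(-207 + (-175 + 9)) = √(-207 - 166) = √(-373) = I*√373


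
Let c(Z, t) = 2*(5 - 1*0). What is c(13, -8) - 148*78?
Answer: -11534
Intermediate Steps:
c(Z, t) = 10 (c(Z, t) = 2*(5 + 0) = 2*5 = 10)
c(13, -8) - 148*78 = 10 - 148*78 = 10 - 11544 = -11534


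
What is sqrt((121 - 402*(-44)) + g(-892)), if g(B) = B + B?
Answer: 5*sqrt(641) ≈ 126.59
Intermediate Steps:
g(B) = 2*B
sqrt((121 - 402*(-44)) + g(-892)) = sqrt((121 - 402*(-44)) + 2*(-892)) = sqrt((121 + 17688) - 1784) = sqrt(17809 - 1784) = sqrt(16025) = 5*sqrt(641)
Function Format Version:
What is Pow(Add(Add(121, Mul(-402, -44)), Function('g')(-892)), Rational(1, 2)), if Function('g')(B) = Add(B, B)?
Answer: Mul(5, Pow(641, Rational(1, 2))) ≈ 126.59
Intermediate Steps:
Function('g')(B) = Mul(2, B)
Pow(Add(Add(121, Mul(-402, -44)), Function('g')(-892)), Rational(1, 2)) = Pow(Add(Add(121, Mul(-402, -44)), Mul(2, -892)), Rational(1, 2)) = Pow(Add(Add(121, 17688), -1784), Rational(1, 2)) = Pow(Add(17809, -1784), Rational(1, 2)) = Pow(16025, Rational(1, 2)) = Mul(5, Pow(641, Rational(1, 2)))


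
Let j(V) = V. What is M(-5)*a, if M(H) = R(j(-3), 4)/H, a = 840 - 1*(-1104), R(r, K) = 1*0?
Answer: 0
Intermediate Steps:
R(r, K) = 0
a = 1944 (a = 840 + 1104 = 1944)
M(H) = 0 (M(H) = 0/H = 0)
M(-5)*a = 0*1944 = 0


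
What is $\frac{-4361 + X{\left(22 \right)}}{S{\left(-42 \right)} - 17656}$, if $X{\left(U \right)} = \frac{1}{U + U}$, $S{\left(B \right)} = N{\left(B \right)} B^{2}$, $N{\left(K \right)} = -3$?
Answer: $\frac{191883}{1009712} \approx 0.19004$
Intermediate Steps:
$S{\left(B \right)} = - 3 B^{2}$
$X{\left(U \right)} = \frac{1}{2 U}$
$\frac{-4361 + X{\left(22 \right)}}{S{\left(-42 \right)} - 17656} = \frac{-4361 + \frac{1}{2 \cdot 22}}{- 3 \left(-42\right)^{2} - 17656} = \frac{-4361 + \frac{1}{2} \cdot \frac{1}{22}}{\left(-3\right) 1764 - 17656} = \frac{-4361 + \frac{1}{44}}{-5292 - 17656} = - \frac{191883}{44 \left(-22948\right)} = \left(- \frac{191883}{44}\right) \left(- \frac{1}{22948}\right) = \frac{191883}{1009712}$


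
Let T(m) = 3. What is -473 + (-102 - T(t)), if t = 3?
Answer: -578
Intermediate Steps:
-473 + (-102 - T(t)) = -473 + (-102 - 1*3) = -473 + (-102 - 3) = -473 - 105 = -578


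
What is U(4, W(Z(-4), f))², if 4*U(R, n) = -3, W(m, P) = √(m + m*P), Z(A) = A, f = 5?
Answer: 9/16 ≈ 0.56250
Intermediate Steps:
W(m, P) = √(m + P*m)
U(R, n) = -¾ (U(R, n) = (¼)*(-3) = -¾)
U(4, W(Z(-4), f))² = (-¾)² = 9/16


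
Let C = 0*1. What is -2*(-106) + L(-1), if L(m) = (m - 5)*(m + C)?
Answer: 218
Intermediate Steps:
C = 0
L(m) = m*(-5 + m) (L(m) = (m - 5)*(m + 0) = (-5 + m)*m = m*(-5 + m))
-2*(-106) + L(-1) = -2*(-106) - (-5 - 1) = 212 - 1*(-6) = 212 + 6 = 218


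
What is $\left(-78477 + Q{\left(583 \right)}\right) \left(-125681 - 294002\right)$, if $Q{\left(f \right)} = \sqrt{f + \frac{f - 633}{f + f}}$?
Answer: $32935462791 - \frac{9080414 \sqrt{3498}}{53} \approx 3.2925 \cdot 10^{10}$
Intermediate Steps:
$Q{\left(f \right)} = \sqrt{f + \frac{-633 + f}{2 f}}$
$\left(-78477 + Q{\left(583 \right)}\right) \left(-125681 - 294002\right) = \left(-78477 + \frac{\sqrt{2 - \frac{1266}{583} + 4 \cdot 583}}{2}\right) \left(-125681 - 294002\right) = \left(-78477 + \frac{\sqrt{2 - \frac{1266}{583} + 2332}}{2}\right) \left(-419683\right) = \left(-78477 + \frac{\sqrt{\frac{1359456}{583}}}{2}\right) \left(-419683\right) = \left(-78477 + \frac{\frac{476}{583} \sqrt{3498}}{2}\right) \left(-419683\right) = \left(-78477 + \frac{238 \sqrt{3498}}{583}\right) \left(-419683\right) = 32935462791 - \frac{9080414 \sqrt{3498}}{53}$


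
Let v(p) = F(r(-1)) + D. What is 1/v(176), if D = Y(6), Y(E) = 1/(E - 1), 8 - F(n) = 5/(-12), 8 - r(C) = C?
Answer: 60/517 ≈ 0.11605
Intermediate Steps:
r(C) = 8 - C
F(n) = 101/12 (F(n) = 8 - 5/(-12) = 8 - 5*(-1)/12 = 8 - 1*(-5/12) = 8 + 5/12 = 101/12)
Y(E) = 1/(-1 + E)
D = 1/5 (D = 1/(-1 + 6) = 1/5 ≈ 0.20000)
v(p) = 517/60 (v(p) = 101/12 + 1/5 = 517/60)
1/v(176) = 1/(517/60) = 60/517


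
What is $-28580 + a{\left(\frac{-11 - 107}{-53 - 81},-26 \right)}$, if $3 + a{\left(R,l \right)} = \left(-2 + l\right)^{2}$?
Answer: $-27799$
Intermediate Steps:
$a{\left(R,l \right)} = -3 + \left(-2 + l\right)^{2}$
$-28580 + a{\left(\frac{-11 - 107}{-53 - 81},-26 \right)} = -28580 - \left(3 - \left(-2 - 26\right)^{2}\right) = -28580 - \left(3 - \left(-28\right)^{2}\right) = -28580 + \left(-3 + 784\right) = -28580 + 781 = -27799$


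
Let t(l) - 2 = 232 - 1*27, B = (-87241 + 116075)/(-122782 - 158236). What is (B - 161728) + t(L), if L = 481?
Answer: -22695168606/140509 ≈ -1.6152e+5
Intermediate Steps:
B = -14417/140509 (B = 28834/(-281018) = 28834*(-1/281018) = -14417/140509 ≈ -0.10261)
t(l) = 207 (t(l) = 2 + (232 - 1*27) = 2 + (232 - 27) = 2 + 205 = 207)
(B - 161728) + t(L) = (-14417/140509 - 161728) + 207 = -22724253969/140509 + 207 = -22695168606/140509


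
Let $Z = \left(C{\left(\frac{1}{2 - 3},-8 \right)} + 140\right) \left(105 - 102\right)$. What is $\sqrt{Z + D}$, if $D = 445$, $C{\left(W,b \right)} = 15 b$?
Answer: $\sqrt{505} \approx 22.472$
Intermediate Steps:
$Z = 60$ ($Z = \left(15 \left(-8\right) + 140\right) \left(105 - 102\right) = \left(-120 + 140\right) 3 = 20 \cdot 3 = 60$)
$\sqrt{Z + D} = \sqrt{60 + 445} = \sqrt{505}$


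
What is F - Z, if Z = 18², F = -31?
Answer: -355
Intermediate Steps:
Z = 324
F - Z = -31 - 1*324 = -31 - 324 = -355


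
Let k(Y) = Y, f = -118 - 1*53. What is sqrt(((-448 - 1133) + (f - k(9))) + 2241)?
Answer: 4*sqrt(30) ≈ 21.909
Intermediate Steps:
f = -171 (f = -118 - 53 = -171)
sqrt(((-448 - 1133) + (f - k(9))) + 2241) = sqrt(((-448 - 1133) + (-171 - 1*9)) + 2241) = sqrt((-1581 + (-171 - 9)) + 2241) = sqrt((-1581 - 180) + 2241) = sqrt(-1761 + 2241) = sqrt(480) = 4*sqrt(30)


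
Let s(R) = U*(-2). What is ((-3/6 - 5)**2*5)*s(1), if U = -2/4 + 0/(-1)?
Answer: 605/4 ≈ 151.25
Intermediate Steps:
U = -1/2 (U = -2*1/4 + 0*(-1) = -1/2 + 0 = -1/2 ≈ -0.50000)
s(R) = 1 (s(R) = -1/2*(-2) = 1)
((-3/6 - 5)**2*5)*s(1) = ((-3/6 - 5)**2*5)*1 = ((-3*1/6 - 5)**2*5)*1 = ((-1/2 - 5)**2*5)*1 = ((-11/2)**2*5)*1 = ((121/4)*5)*1 = (605/4)*1 = 605/4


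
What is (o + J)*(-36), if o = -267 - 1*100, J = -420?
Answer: 28332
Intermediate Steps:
o = -367 (o = -267 - 100 = -367)
(o + J)*(-36) = (-367 - 420)*(-36) = -787*(-36) = 28332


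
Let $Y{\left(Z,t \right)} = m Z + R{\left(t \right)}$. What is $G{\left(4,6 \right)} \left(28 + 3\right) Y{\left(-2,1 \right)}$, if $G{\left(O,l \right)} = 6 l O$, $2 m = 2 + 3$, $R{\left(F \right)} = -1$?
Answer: $-26784$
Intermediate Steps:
$m = \frac{5}{2}$ ($m = \frac{2 + 3}{2} = \frac{1}{2} \cdot 5 = \frac{5}{2} \approx 2.5$)
$G{\left(O,l \right)} = 6 O l$
$Y{\left(Z,t \right)} = -1 + \frac{5 Z}{2}$ ($Y{\left(Z,t \right)} = \frac{5 Z}{2} - 1 = -1 + \frac{5 Z}{2}$)
$G{\left(4,6 \right)} \left(28 + 3\right) Y{\left(-2,1 \right)} = 6 \cdot 4 \cdot 6 \left(28 + 3\right) \left(-1 + \frac{5}{2} \left(-2\right)\right) = 144 \cdot 31 \left(-1 - 5\right) = 4464 \left(-6\right) = -26784$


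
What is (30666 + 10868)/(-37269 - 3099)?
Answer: -20767/20184 ≈ -1.0289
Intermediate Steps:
(30666 + 10868)/(-37269 - 3099) = 41534/(-40368) = 41534*(-1/40368) = -20767/20184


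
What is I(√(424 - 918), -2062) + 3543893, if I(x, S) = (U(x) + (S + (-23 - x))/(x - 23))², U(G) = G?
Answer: 2*(65201476*I + 81447643*√494)/(35*I + 46*√494) ≈ 3.5414e+6 + 6311.9*I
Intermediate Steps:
I(x, S) = (x + (-23 + S - x)/(-23 + x))² (I(x, S) = (x + (S + (-23 - x))/(x - 23))² = (x + (-23 + S - x)/(-23 + x))²)
I(√(424 - 918), -2062) + 3543893 = (23 - 1*(-2062) - (√(424 - 918))² + 24*√(424 - 918))²/(-23 + √(424 - 918))² + 3543893 = (23 + 2062 - (√(-494))² + 24*√(-494))²/(-23 + √(-494))² + 3543893 = (23 + 2062 - (I*√494)² + 24*(I*√494))²/(-23 + I*√494)² + 3543893 = (23 + 2062 - 1*(-494) + 24*I*√494)²/(-23 + I*√494)² + 3543893 = (23 + 2062 + 494 + 24*I*√494)²/(-23 + I*√494)² + 3543893 = (2579 + 24*I*√494)²/(-23 + I*√494)² + 3543893 = 3543893 + (2579 + 24*I*√494)²/(-23 + I*√494)²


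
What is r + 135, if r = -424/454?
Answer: 30433/227 ≈ 134.07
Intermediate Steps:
r = -212/227 (r = -424*1/454 = -212/227 ≈ -0.93392)
r + 135 = -212/227 + 135 = 30433/227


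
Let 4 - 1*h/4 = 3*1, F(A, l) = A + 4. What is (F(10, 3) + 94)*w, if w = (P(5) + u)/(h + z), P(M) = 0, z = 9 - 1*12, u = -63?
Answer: -6804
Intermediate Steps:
F(A, l) = 4 + A
z = -3 (z = 9 - 12 = -3)
h = 4 (h = 16 - 12 = 4)
w = -63 (w = (0 - 63)/(4 - 3) = -63/1 = -63*1 = -63)
(F(10, 3) + 94)*w = ((4 + 10) + 94)*(-63) = (14 + 94)*(-63) = 108*(-63) = -6804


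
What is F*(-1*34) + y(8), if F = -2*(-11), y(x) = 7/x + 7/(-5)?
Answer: -29941/40 ≈ -748.53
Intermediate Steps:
y(x) = -7/5 + 7/x (y(x) = 7/x + 7*(-⅕) = 7/x - 7/5 = -7/5 + 7/x)
F = 22
F*(-1*34) + y(8) = 22*(-1*34) + (-7/5 + 7/8) = 22*(-34) + (-7/5 + 7*(⅛)) = -748 + (-7/5 + 7/8) = -748 - 21/40 = -29941/40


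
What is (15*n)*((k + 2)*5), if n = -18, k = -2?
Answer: 0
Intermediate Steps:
(15*n)*((k + 2)*5) = (15*(-18))*((-2 + 2)*5) = -0*5 = -270*0 = 0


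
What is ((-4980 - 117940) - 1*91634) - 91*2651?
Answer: -455795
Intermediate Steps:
((-4980 - 117940) - 1*91634) - 91*2651 = (-122920 - 91634) - 1*241241 = -214554 - 241241 = -455795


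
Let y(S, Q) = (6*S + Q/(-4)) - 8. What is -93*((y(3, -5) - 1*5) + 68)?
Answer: -27621/4 ≈ -6905.3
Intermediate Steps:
y(S, Q) = -8 + 6*S - Q/4 (y(S, Q) = (6*S - Q/4) - 8 = -8 + 6*S - Q/4)
-93*((y(3, -5) - 1*5) + 68) = -93*(((-8 + 6*3 - 1/4*(-5)) - 1*5) + 68) = -93*(((-8 + 18 + 5/4) - 5) + 68) = -93*((45/4 - 5) + 68) = -93*(25/4 + 68) = -93*297/4 = -27621/4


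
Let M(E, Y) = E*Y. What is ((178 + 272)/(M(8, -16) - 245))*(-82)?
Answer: 36900/373 ≈ 98.928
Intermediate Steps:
((178 + 272)/(M(8, -16) - 245))*(-82) = ((178 + 272)/(8*(-16) - 245))*(-82) = (450/(-128 - 245))*(-82) = (450/(-373))*(-82) = (450*(-1/373))*(-82) = -450/373*(-82) = 36900/373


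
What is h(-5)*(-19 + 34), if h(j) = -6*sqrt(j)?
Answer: -90*I*sqrt(5) ≈ -201.25*I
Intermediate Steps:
h(-5)*(-19 + 34) = (-6*I*sqrt(5))*(-19 + 34) = -6*I*sqrt(5)*15 = -90*I*sqrt(5)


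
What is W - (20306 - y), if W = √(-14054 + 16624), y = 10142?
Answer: -10164 + √2570 ≈ -10113.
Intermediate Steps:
W = √2570 ≈ 50.695
W - (20306 - y) = √2570 - (20306 - 1*10142) = √2570 - (20306 - 10142) = √2570 - 1*10164 = √2570 - 10164 = -10164 + √2570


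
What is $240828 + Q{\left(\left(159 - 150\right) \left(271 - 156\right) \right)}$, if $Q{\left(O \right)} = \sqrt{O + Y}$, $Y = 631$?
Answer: $240828 + 7 \sqrt{34} \approx 2.4087 \cdot 10^{5}$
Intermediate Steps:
$Q{\left(O \right)} = \sqrt{631 + O}$ ($Q{\left(O \right)} = \sqrt{O + 631} = \sqrt{631 + O}$)
$240828 + Q{\left(\left(159 - 150\right) \left(271 - 156\right) \right)} = 240828 + \sqrt{631 + \left(159 - 150\right) \left(271 - 156\right)} = 240828 + \sqrt{631 + 9 \cdot 115} = 240828 + \sqrt{631 + 1035} = 240828 + \sqrt{1666} = 240828 + 7 \sqrt{34}$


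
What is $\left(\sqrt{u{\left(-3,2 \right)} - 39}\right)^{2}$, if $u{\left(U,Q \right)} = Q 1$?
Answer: $-37$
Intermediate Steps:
$u{\left(U,Q \right)} = Q$
$\left(\sqrt{u{\left(-3,2 \right)} - 39}\right)^{2} = \left(\sqrt{2 - 39}\right)^{2} = \left(\sqrt{-37}\right)^{2} = \left(i \sqrt{37}\right)^{2} = -37$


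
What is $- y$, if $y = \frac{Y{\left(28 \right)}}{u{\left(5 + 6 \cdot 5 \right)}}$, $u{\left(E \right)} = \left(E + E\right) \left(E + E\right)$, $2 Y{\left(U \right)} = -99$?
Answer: $\frac{99}{9800} \approx 0.010102$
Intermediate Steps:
$Y{\left(U \right)} = - \frac{99}{2}$ ($Y{\left(U \right)} = \frac{1}{2} \left(-99\right) = - \frac{99}{2}$)
$u{\left(E \right)} = 4 E^{2}$ ($u{\left(E \right)} = 2 E 2 E = 4 E^{2}$)
$y = - \frac{99}{9800}$ ($y = - \frac{99}{2 \cdot 4 \left(5 + 6 \cdot 5\right)^{2}} = - \frac{99}{2 \cdot 4 \left(5 + 30\right)^{2}} = - \frac{99}{2 \cdot 4 \cdot 35^{2}} = - \frac{99}{2 \cdot 4 \cdot 1225} = - \frac{99}{2 \cdot 4900} = \left(- \frac{99}{2}\right) \frac{1}{4900} = - \frac{99}{9800} \approx -0.010102$)
$- y = \left(-1\right) \left(- \frac{99}{9800}\right) = \frac{99}{9800}$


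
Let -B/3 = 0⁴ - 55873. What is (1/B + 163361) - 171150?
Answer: -1305584390/167619 ≈ -7789.0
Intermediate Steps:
B = 167619 (B = -3*(0⁴ - 55873) = -3*(0 - 55873) = -3*(-55873) = 167619)
(1/B + 163361) - 171150 = (1/167619 + 163361) - 171150 = 27382407460/167619 - 171150 = -1305584390/167619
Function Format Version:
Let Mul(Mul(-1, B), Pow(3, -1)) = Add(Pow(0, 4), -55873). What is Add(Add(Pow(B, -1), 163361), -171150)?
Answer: Rational(-1305584390, 167619) ≈ -7789.0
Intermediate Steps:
B = 167619 (B = Mul(-3, Add(Pow(0, 4), -55873)) = Mul(-3, Add(0, -55873)) = Mul(-3, -55873) = 167619)
Add(Add(Pow(B, -1), 163361), -171150) = Add(Add(Pow(167619, -1), 163361), -171150) = Add(Add(Rational(1, 167619), 163361), -171150) = Add(Rational(27382407460, 167619), -171150) = Rational(-1305584390, 167619)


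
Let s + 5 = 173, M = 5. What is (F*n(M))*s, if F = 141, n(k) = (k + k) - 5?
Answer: 118440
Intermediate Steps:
n(k) = -5 + 2*k (n(k) = 2*k - 5 = -5 + 2*k)
s = 168 (s = -5 + 173 = 168)
(F*n(M))*s = (141*(-5 + 2*5))*168 = (141*(-5 + 10))*168 = (141*5)*168 = 705*168 = 118440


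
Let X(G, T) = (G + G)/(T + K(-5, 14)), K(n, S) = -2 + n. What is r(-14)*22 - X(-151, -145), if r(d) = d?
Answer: -23559/76 ≈ -309.99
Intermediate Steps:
X(G, T) = 2*G/(-7 + T) (X(G, T) = (G + G)/(T + (-2 - 5)) = (2*G)/(T - 7) = (2*G)/(-7 + T) = 2*G/(-7 + T))
r(-14)*22 - X(-151, -145) = -14*22 - 2*(-151)/(-7 - 145) = -308 - 2*(-151)/(-152) = -308 - 2*(-151)*(-1)/152 = -308 - 1*151/76 = -308 - 151/76 = -23559/76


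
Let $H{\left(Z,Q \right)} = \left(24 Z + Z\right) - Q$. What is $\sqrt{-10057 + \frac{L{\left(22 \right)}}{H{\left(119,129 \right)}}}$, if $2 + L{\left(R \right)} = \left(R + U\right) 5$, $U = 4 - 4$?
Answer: $\frac{i \sqrt{20364634111}}{1423} \approx 100.28 i$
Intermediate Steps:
$U = 0$ ($U = 4 - 4 = 0$)
$L{\left(R \right)} = -2 + 5 R$ ($L{\left(R \right)} = -2 + \left(R + 0\right) 5 = -2 + R 5 = -2 + 5 R$)
$H{\left(Z,Q \right)} = - Q + 25 Z$ ($H{\left(Z,Q \right)} = 25 Z - Q = - Q + 25 Z$)
$\sqrt{-10057 + \frac{L{\left(22 \right)}}{H{\left(119,129 \right)}}} = \sqrt{-10057 + \frac{-2 + 5 \cdot 22}{\left(-1\right) 129 + 25 \cdot 119}} = \sqrt{-10057 + \frac{-2 + 110}{-129 + 2975}} = \sqrt{-10057 + \frac{108}{2846}} = \sqrt{-10057 + 108 \cdot \frac{1}{2846}} = \sqrt{-10057 + \frac{54}{1423}} = \sqrt{- \frac{14311057}{1423}} = \frac{i \sqrt{20364634111}}{1423}$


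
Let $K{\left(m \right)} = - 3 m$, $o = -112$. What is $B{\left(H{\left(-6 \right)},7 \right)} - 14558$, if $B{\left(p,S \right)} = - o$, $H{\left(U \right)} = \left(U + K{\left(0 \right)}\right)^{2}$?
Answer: $-14446$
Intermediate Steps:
$H{\left(U \right)} = U^{2}$ ($H{\left(U \right)} = \left(U - 0\right)^{2} = \left(U + 0\right)^{2} = U^{2}$)
$B{\left(p,S \right)} = 112$ ($B{\left(p,S \right)} = \left(-1\right) \left(-112\right) = 112$)
$B{\left(H{\left(-6 \right)},7 \right)} - 14558 = 112 - 14558 = -14446$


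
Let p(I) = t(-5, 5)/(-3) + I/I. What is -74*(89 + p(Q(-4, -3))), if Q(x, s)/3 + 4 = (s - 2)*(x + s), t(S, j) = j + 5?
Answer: -19240/3 ≈ -6413.3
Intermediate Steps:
t(S, j) = 5 + j
Q(x, s) = -12 + 3*(-2 + s)*(s + x) (Q(x, s) = -12 + 3*((s - 2)*(x + s)) = -12 + 3*((-2 + s)*(s + x)) = -12 + 3*(-2 + s)*(s + x))
p(I) = -7/3 (p(I) = (5 + 5)/(-3) + I/I = 10*(-⅓) + 1 = -10/3 + 1 = -7/3)
-74*(89 + p(Q(-4, -3))) = -74*(89 - 7/3) = -74*260/3 = -19240/3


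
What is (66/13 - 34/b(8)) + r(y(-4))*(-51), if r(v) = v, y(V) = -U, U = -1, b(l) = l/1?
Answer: -2609/52 ≈ -50.173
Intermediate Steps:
b(l) = l (b(l) = l*1 = l)
y(V) = 1 (y(V) = -1*(-1) = 1)
(66/13 - 34/b(8)) + r(y(-4))*(-51) = (66/13 - 34/8) + 1*(-51) = (66*(1/13) - 34*⅛) - 51 = (66/13 - 17/4) - 51 = 43/52 - 51 = -2609/52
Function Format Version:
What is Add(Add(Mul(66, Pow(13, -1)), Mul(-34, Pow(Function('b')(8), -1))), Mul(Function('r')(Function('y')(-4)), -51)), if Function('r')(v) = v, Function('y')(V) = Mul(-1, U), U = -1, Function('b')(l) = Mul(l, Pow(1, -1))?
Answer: Rational(-2609, 52) ≈ -50.173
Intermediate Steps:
Function('b')(l) = l (Function('b')(l) = Mul(l, 1) = l)
Function('y')(V) = 1 (Function('y')(V) = Mul(-1, -1) = 1)
Add(Add(Mul(66, Pow(13, -1)), Mul(-34, Pow(Function('b')(8), -1))), Mul(Function('r')(Function('y')(-4)), -51)) = Add(Add(Mul(66, Pow(13, -1)), Mul(-34, Pow(8, -1))), Mul(1, -51)) = Add(Add(Mul(66, Rational(1, 13)), Mul(-34, Rational(1, 8))), -51) = Add(Add(Rational(66, 13), Rational(-17, 4)), -51) = Add(Rational(43, 52), -51) = Rational(-2609, 52)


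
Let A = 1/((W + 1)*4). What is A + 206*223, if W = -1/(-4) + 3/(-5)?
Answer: 597199/13 ≈ 45938.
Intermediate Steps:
W = -7/20 (W = -1*(-1/4) + 3*(-1/5) = 1/4 - 3/5 = -7/20 ≈ -0.35000)
A = 5/13 (A = 1/((-7/20 + 1)*4) = 1/((13/20)*4) = 1/(13/5) = 5/13 ≈ 0.38462)
A + 206*223 = 5/13 + 206*223 = 5/13 + 45938 = 597199/13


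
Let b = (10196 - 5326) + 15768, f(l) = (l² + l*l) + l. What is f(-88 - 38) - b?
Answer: 10988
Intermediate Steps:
f(l) = l + 2*l² (f(l) = (l² + l²) + l = 2*l² + l = l + 2*l²)
b = 20638 (b = 4870 + 15768 = 20638)
f(-88 - 38) - b = (-88 - 38)*(1 + 2*(-88 - 38)) - 1*20638 = -126*(1 + 2*(-126)) - 20638 = -126*(1 - 252) - 20638 = -126*(-251) - 20638 = 31626 - 20638 = 10988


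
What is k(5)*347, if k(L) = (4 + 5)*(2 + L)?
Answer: 21861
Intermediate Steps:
k(L) = 18 + 9*L (k(L) = 9*(2 + L) = 18 + 9*L)
k(5)*347 = (18 + 9*5)*347 = (18 + 45)*347 = 63*347 = 21861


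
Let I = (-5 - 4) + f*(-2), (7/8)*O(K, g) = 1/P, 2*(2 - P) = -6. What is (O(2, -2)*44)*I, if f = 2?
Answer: -4576/35 ≈ -130.74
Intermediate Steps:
P = 5 (P = 2 - 1/2*(-6) = 2 + 3 = 5)
O(K, g) = 8/35 (O(K, g) = (8/7)/5 = (8/7)*(1/5) = 8/35)
I = -13 (I = (-5 - 4) + 2*(-2) = -9 - 4 = -13)
(O(2, -2)*44)*I = ((8/35)*44)*(-13) = (352/35)*(-13) = -4576/35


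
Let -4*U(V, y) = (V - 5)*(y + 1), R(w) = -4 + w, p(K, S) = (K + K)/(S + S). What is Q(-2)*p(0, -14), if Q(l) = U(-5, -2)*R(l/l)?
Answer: 0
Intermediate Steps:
p(K, S) = K/S (p(K, S) = (2*K)/((2*S)) = (2*K)*(1/(2*S)) = K/S)
U(V, y) = -(1 + y)*(-5 + V)/4 (U(V, y) = -(V - 5)*(y + 1)/4 = -(-5 + V)*(1 + y)/4 = -(1 + y)*(-5 + V)/4)
Q(l) = 15/2 (Q(l) = (5/4 - ¼*(-5) + (5/4)*(-2) - ¼*(-5)*(-2))*(-4 + l/l) = (5/4 + 5/4 - 5/2 - 5/2)*(-4 + 1) = -5/2*(-3) = 15/2)
Q(-2)*p(0, -14) = 15*(0/(-14))/2 = 15*(0*(-1/14))/2 = (15/2)*0 = 0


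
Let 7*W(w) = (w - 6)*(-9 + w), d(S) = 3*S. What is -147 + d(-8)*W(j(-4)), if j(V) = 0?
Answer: -2325/7 ≈ -332.14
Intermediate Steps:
W(w) = (-9 + w)*(-6 + w)/7 (W(w) = ((w - 6)*(-9 + w))/7 = ((-6 + w)*(-9 + w))/7 = ((-9 + w)*(-6 + w))/7 = (-9 + w)*(-6 + w)/7)
-147 + d(-8)*W(j(-4)) = -147 + (3*(-8))*(54/7 - 15/7*0 + (⅐)*0²) = -147 - 24*(54/7 + 0 + (⅐)*0) = -147 - 24*(54/7 + 0 + 0) = -147 - 24*54/7 = -147 - 1296/7 = -2325/7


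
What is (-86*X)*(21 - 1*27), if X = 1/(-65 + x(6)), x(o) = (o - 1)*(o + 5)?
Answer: -258/5 ≈ -51.600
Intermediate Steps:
x(o) = (-1 + o)*(5 + o)
X = -1/10 (X = 1/(-65 + (-5 + 6**2 + 4*6)) = 1/(-65 + (-5 + 36 + 24)) = 1/(-65 + 55) = 1/(-10) = -1/10 ≈ -0.10000)
(-86*X)*(21 - 1*27) = (-86*(-1/10))*(21 - 1*27) = 43*(21 - 27)/5 = (43/5)*(-6) = -258/5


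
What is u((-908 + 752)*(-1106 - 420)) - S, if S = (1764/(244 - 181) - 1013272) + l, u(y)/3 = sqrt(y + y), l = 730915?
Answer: 282329 + 12*sqrt(29757) ≈ 2.8440e+5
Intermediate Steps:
u(y) = 3*sqrt(2)*sqrt(y) (u(y) = 3*sqrt(y + y) = 3*sqrt(2*y) = 3*(sqrt(2)*sqrt(y)) = 3*sqrt(2)*sqrt(y))
S = -282329 (S = (1764/(244 - 181) - 1013272) + 730915 = (1764/63 - 1013272) + 730915 = (1764*(1/63) - 1013272) + 730915 = (28 - 1013272) + 730915 = -1013244 + 730915 = -282329)
u((-908 + 752)*(-1106 - 420)) - S = 3*sqrt(2)*sqrt((-908 + 752)*(-1106 - 420)) - 1*(-282329) = 3*sqrt(2)*sqrt(-156*(-1526)) + 282329 = 3*sqrt(2)*sqrt(238056) + 282329 = 3*sqrt(2)*(2*sqrt(59514)) + 282329 = 12*sqrt(29757) + 282329 = 282329 + 12*sqrt(29757)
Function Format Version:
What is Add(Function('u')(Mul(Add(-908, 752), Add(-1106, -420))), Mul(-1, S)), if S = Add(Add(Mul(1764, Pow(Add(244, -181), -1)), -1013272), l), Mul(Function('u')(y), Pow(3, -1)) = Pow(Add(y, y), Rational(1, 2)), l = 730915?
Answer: Add(282329, Mul(12, Pow(29757, Rational(1, 2)))) ≈ 2.8440e+5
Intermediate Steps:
Function('u')(y) = Mul(3, Pow(2, Rational(1, 2)), Pow(y, Rational(1, 2))) (Function('u')(y) = Mul(3, Pow(Add(y, y), Rational(1, 2))) = Mul(3, Pow(Mul(2, y), Rational(1, 2))) = Mul(3, Mul(Pow(2, Rational(1, 2)), Pow(y, Rational(1, 2)))) = Mul(3, Pow(2, Rational(1, 2)), Pow(y, Rational(1, 2))))
S = -282329 (S = Add(Add(Mul(1764, Pow(Add(244, -181), -1)), -1013272), 730915) = Add(Add(Mul(1764, Pow(63, -1)), -1013272), 730915) = Add(Add(Mul(1764, Rational(1, 63)), -1013272), 730915) = Add(Add(28, -1013272), 730915) = Add(-1013244, 730915) = -282329)
Add(Function('u')(Mul(Add(-908, 752), Add(-1106, -420))), Mul(-1, S)) = Add(Mul(3, Pow(2, Rational(1, 2)), Pow(Mul(Add(-908, 752), Add(-1106, -420)), Rational(1, 2))), Mul(-1, -282329)) = Add(Mul(3, Pow(2, Rational(1, 2)), Pow(Mul(-156, -1526), Rational(1, 2))), 282329) = Add(Mul(3, Pow(2, Rational(1, 2)), Pow(238056, Rational(1, 2))), 282329) = Add(Mul(3, Pow(2, Rational(1, 2)), Mul(2, Pow(59514, Rational(1, 2)))), 282329) = Add(Mul(12, Pow(29757, Rational(1, 2))), 282329) = Add(282329, Mul(12, Pow(29757, Rational(1, 2))))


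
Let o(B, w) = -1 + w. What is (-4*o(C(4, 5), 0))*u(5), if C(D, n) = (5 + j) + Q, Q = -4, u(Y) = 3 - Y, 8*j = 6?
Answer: -8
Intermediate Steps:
j = ¾ (j = (⅛)*6 = ¾ ≈ 0.75000)
C(D, n) = 7/4 (C(D, n) = (5 + ¾) - 4 = 23/4 - 4 = 7/4)
(-4*o(C(4, 5), 0))*u(5) = (-4*(-1 + 0))*(3 - 1*5) = (-4*(-1))*(3 - 5) = 4*(-2) = -8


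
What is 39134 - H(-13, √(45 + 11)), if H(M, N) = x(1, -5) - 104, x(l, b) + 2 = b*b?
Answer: 39215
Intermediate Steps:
x(l, b) = -2 + b² (x(l, b) = -2 + b*b = -2 + b²)
H(M, N) = -81 (H(M, N) = (-2 + (-5)²) - 104 = (-2 + 25) - 104 = 23 - 104 = -81)
39134 - H(-13, √(45 + 11)) = 39134 - 1*(-81) = 39134 + 81 = 39215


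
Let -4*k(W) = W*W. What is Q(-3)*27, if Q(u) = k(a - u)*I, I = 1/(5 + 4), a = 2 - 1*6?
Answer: -¾ ≈ -0.75000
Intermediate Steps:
a = -4 (a = 2 - 6 = -4)
k(W) = -W²/4 (k(W) = -W*W/4 = -W²/4)
I = ⅑ (I = 1/9 = ⅑ ≈ 0.11111)
Q(u) = -(-4 - u)²/36 (Q(u) = -(-4 - u)²/4*(⅑) = -(-4 - u)²/36)
Q(-3)*27 = -(4 - 3)²/36*27 = -1/36*1²*27 = -1/36*1*27 = -1/36*27 = -¾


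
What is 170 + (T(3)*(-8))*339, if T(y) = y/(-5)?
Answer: 8986/5 ≈ 1797.2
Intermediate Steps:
T(y) = -y/5 (T(y) = y*(-⅕) = -y/5)
170 + (T(3)*(-8))*339 = 170 + (-⅕*3*(-8))*339 = 170 - ⅗*(-8)*339 = 170 + (24/5)*339 = 170 + 8136/5 = 8986/5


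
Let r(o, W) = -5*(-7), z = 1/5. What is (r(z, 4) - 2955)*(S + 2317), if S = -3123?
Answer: 2353520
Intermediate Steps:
z = 1/5 ≈ 0.20000
r(o, W) = 35
(r(z, 4) - 2955)*(S + 2317) = (35 - 2955)*(-3123 + 2317) = -2920*(-806) = 2353520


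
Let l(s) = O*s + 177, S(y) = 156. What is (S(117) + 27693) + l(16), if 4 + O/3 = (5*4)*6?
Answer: 33594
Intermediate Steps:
O = 348 (O = -12 + 3*((5*4)*6) = -12 + 3*(20*6) = -12 + 3*120 = -12 + 360 = 348)
l(s) = 177 + 348*s (l(s) = 348*s + 177 = 177 + 348*s)
(S(117) + 27693) + l(16) = (156 + 27693) + (177 + 348*16) = 27849 + (177 + 5568) = 27849 + 5745 = 33594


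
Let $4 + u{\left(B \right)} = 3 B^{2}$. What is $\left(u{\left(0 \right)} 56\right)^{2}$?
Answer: $50176$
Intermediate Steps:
$u{\left(B \right)} = -4 + 3 B^{2}$
$\left(u{\left(0 \right)} 56\right)^{2} = \left(\left(-4 + 3 \cdot 0^{2}\right) 56\right)^{2} = \left(\left(-4 + 3 \cdot 0\right) 56\right)^{2} = \left(\left(-4 + 0\right) 56\right)^{2} = \left(\left(-4\right) 56\right)^{2} = \left(-224\right)^{2} = 50176$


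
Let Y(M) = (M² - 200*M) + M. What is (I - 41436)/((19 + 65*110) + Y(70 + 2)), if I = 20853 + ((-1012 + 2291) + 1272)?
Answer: 18032/1975 ≈ 9.1301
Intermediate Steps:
Y(M) = M² - 199*M
I = 23404 (I = 20853 + (1279 + 1272) = 20853 + 2551 = 23404)
(I - 41436)/((19 + 65*110) + Y(70 + 2)) = (23404 - 41436)/((19 + 65*110) + (70 + 2)*(-199 + (70 + 2))) = -18032/((19 + 7150) + 72*(-199 + 72)) = -18032/(7169 + 72*(-127)) = -18032/(7169 - 9144) = -18032/(-1975) = -18032*(-1/1975) = 18032/1975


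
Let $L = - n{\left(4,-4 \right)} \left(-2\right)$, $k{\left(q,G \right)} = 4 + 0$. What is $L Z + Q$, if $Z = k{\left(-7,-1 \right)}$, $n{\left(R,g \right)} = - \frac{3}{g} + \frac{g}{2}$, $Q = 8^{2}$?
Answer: $54$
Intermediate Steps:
$Q = 64$
$n{\left(R,g \right)} = \frac{g}{2} - \frac{3}{g}$ ($n{\left(R,g \right)} = - \frac{3}{g} + g \frac{1}{2} = - \frac{3}{g} + \frac{g}{2} = \frac{g}{2} - \frac{3}{g}$)
$k{\left(q,G \right)} = 4$
$Z = 4$
$L = - \frac{5}{2}$ ($L = - (\frac{1}{2} \left(-4\right) - \frac{3}{-4}) \left(-2\right) = - (-2 - - \frac{3}{4}) \left(-2\right) = - (-2 + \frac{3}{4}) \left(-2\right) = \left(-1\right) \left(- \frac{5}{4}\right) \left(-2\right) = \frac{5}{4} \left(-2\right) = - \frac{5}{2} \approx -2.5$)
$L Z + Q = \left(- \frac{5}{2}\right) 4 + 64 = -10 + 64 = 54$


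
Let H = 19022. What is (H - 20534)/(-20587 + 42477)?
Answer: -756/10945 ≈ -0.069073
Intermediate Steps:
(H - 20534)/(-20587 + 42477) = (19022 - 20534)/(-20587 + 42477) = -1512/21890 = -1512*1/21890 = -756/10945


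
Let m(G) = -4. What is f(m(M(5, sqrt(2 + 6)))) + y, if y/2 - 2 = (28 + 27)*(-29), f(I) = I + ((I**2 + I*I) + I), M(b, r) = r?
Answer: -3162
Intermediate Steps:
f(I) = 2*I + 2*I**2 (f(I) = I + ((I**2 + I**2) + I) = I + (2*I**2 + I) = I + (I + 2*I**2) = 2*I + 2*I**2)
y = -3186 (y = 4 + 2*((28 + 27)*(-29)) = 4 + 2*(55*(-29)) = 4 + 2*(-1595) = 4 - 3190 = -3186)
f(m(M(5, sqrt(2 + 6)))) + y = 2*(-4)*(1 - 4) - 3186 = 2*(-4)*(-3) - 3186 = 24 - 3186 = -3162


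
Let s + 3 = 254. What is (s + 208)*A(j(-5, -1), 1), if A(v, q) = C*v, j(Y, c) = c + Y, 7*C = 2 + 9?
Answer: -30294/7 ≈ -4327.7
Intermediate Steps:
s = 251 (s = -3 + 254 = 251)
C = 11/7 (C = (2 + 9)/7 = (⅐)*11 = 11/7 ≈ 1.5714)
j(Y, c) = Y + c
A(v, q) = 11*v/7
(s + 208)*A(j(-5, -1), 1) = (251 + 208)*(11*(-5 - 1)/7) = 459*((11/7)*(-6)) = 459*(-66/7) = -30294/7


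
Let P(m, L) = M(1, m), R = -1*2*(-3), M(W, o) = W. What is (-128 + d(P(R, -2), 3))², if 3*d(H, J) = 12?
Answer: 15376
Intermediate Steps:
R = 6 (R = -2*(-3) = 6)
P(m, L) = 1
d(H, J) = 4 (d(H, J) = (⅓)*12 = 4)
(-128 + d(P(R, -2), 3))² = (-128 + 4)² = (-124)² = 15376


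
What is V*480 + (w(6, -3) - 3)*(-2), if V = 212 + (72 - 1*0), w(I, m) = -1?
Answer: 136328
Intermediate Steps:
V = 284 (V = 212 + (72 + 0) = 212 + 72 = 284)
V*480 + (w(6, -3) - 3)*(-2) = 284*480 + (-1 - 3)*(-2) = 136320 - 4*(-2) = 136320 + 8 = 136328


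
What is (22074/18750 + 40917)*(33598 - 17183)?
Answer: 419794925032/625 ≈ 6.7167e+8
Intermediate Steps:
(22074/18750 + 40917)*(33598 - 17183) = (22074*(1/18750) + 40917)*16415 = (3679/3125 + 40917)*16415 = (127869304/3125)*16415 = 419794925032/625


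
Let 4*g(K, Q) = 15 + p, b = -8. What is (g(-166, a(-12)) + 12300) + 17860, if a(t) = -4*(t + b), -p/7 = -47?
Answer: 30246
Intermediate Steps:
p = 329 (p = -7*(-47) = 329)
a(t) = 32 - 4*t (a(t) = -4*(t - 8) = -4*(-8 + t) = 32 - 4*t)
g(K, Q) = 86 (g(K, Q) = (15 + 329)/4 = (1/4)*344 = 86)
(g(-166, a(-12)) + 12300) + 17860 = (86 + 12300) + 17860 = 12386 + 17860 = 30246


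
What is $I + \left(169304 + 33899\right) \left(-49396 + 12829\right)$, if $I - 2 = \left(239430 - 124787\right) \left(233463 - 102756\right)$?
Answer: $7554118502$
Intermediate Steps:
$I = 14984642603$ ($I = 2 + \left(239430 - 124787\right) \left(233463 - 102756\right) = 2 + \left(239430 - 124787\right) 130707 = 2 + 114643 \cdot 130707 = 2 + 14984642601 = 14984642603$)
$I + \left(169304 + 33899\right) \left(-49396 + 12829\right) = 14984642603 + \left(169304 + 33899\right) \left(-49396 + 12829\right) = 14984642603 + 203203 \left(-36567\right) = 14984642603 - 7430524101 = 7554118502$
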